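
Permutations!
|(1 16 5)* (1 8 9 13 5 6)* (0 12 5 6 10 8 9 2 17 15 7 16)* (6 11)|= |(0 12 5 9 13 11 6 1)(2 17 15 7 16 10 8)|= 56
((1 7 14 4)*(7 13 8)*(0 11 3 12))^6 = [3, 1, 2, 0, 4, 5, 6, 7, 8, 9, 10, 12, 11, 13, 14] = (14)(0 3)(11 12)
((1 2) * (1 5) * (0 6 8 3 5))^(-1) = [2, 5, 1, 8, 4, 3, 0, 7, 6] = (0 2 1 5 3 8 6)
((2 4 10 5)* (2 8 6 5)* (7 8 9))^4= (2 4 10)(5 6 8 7 9)= [0, 1, 4, 3, 10, 6, 8, 9, 7, 5, 2]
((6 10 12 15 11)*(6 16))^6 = (16) = [0, 1, 2, 3, 4, 5, 6, 7, 8, 9, 10, 11, 12, 13, 14, 15, 16]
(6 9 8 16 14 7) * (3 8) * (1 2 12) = (1 2 12)(3 8 16 14 7 6 9) = [0, 2, 12, 8, 4, 5, 9, 6, 16, 3, 10, 11, 1, 13, 7, 15, 14]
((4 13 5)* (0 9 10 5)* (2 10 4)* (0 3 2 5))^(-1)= (0 10 2 3 13 4 9)= [10, 1, 3, 13, 9, 5, 6, 7, 8, 0, 2, 11, 12, 4]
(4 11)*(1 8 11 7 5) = [0, 8, 2, 3, 7, 1, 6, 5, 11, 9, 10, 4] = (1 8 11 4 7 5)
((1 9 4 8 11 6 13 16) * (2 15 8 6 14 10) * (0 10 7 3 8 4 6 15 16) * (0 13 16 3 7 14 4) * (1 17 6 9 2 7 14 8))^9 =(17)(0 10 7 14 8 11 4 15) =[10, 1, 2, 3, 15, 5, 6, 14, 11, 9, 7, 4, 12, 13, 8, 0, 16, 17]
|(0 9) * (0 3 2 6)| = |(0 9 3 2 6)| = 5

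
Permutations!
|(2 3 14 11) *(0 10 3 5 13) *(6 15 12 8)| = |(0 10 3 14 11 2 5 13)(6 15 12 8)| = 8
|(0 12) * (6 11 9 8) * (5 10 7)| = 12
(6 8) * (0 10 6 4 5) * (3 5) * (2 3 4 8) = [10, 1, 3, 5, 4, 0, 2, 7, 8, 9, 6] = (0 10 6 2 3 5)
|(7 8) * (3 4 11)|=6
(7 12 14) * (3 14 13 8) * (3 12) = (3 14 7)(8 12 13) = [0, 1, 2, 14, 4, 5, 6, 3, 12, 9, 10, 11, 13, 8, 7]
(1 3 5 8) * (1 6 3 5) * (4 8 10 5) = (1 4 8 6 3)(5 10) = [0, 4, 2, 1, 8, 10, 3, 7, 6, 9, 5]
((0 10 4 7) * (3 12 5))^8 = (3 5 12) = [0, 1, 2, 5, 4, 12, 6, 7, 8, 9, 10, 11, 3]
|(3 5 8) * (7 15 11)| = |(3 5 8)(7 15 11)| = 3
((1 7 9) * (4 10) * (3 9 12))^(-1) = [0, 9, 2, 12, 10, 5, 6, 1, 8, 3, 4, 11, 7] = (1 9 3 12 7)(4 10)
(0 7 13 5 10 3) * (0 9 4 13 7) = (3 9 4 13 5 10) = [0, 1, 2, 9, 13, 10, 6, 7, 8, 4, 3, 11, 12, 5]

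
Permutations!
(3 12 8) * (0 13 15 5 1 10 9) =(0 13 15 5 1 10 9)(3 12 8) =[13, 10, 2, 12, 4, 1, 6, 7, 3, 0, 9, 11, 8, 15, 14, 5]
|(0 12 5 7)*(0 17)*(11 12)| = 6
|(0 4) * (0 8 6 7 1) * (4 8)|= |(0 8 6 7 1)|= 5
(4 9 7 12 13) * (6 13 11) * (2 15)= (2 15)(4 9 7 12 11 6 13)= [0, 1, 15, 3, 9, 5, 13, 12, 8, 7, 10, 6, 11, 4, 14, 2]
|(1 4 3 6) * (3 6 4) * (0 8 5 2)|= |(0 8 5 2)(1 3 4 6)|= 4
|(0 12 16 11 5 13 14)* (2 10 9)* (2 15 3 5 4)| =13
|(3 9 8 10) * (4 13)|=|(3 9 8 10)(4 13)|=4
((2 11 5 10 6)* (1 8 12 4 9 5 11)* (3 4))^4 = [0, 4, 3, 10, 6, 1, 12, 7, 9, 2, 8, 11, 5] = (1 4 6 12 5)(2 3 10 8 9)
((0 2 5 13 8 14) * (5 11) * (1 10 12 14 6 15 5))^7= [0, 1, 2, 3, 4, 8, 5, 7, 15, 9, 10, 11, 12, 6, 14, 13]= (5 8 15 13 6)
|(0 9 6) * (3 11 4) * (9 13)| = |(0 13 9 6)(3 11 4)| = 12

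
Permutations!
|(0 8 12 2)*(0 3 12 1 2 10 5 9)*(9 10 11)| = 8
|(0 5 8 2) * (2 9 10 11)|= 7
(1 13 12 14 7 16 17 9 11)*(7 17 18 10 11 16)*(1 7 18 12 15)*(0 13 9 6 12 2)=(0 13 15 1 9 16 2)(6 12 14 17)(7 18 10 11)=[13, 9, 0, 3, 4, 5, 12, 18, 8, 16, 11, 7, 14, 15, 17, 1, 2, 6, 10]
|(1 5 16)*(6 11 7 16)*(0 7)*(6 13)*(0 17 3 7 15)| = |(0 15)(1 5 13 6 11 17 3 7 16)| = 18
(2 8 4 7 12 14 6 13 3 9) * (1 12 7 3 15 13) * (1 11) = (1 12 14 6 11)(2 8 4 3 9)(13 15) = [0, 12, 8, 9, 3, 5, 11, 7, 4, 2, 10, 1, 14, 15, 6, 13]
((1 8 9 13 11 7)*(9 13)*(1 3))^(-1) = [0, 3, 2, 7, 4, 5, 6, 11, 1, 9, 10, 13, 12, 8] = (1 3 7 11 13 8)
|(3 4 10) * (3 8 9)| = |(3 4 10 8 9)| = 5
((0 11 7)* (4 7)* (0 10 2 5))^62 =(0 5 2 10 7 4 11) =[5, 1, 10, 3, 11, 2, 6, 4, 8, 9, 7, 0]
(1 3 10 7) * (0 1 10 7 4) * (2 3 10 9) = (0 1 10 4)(2 3 7 9) = [1, 10, 3, 7, 0, 5, 6, 9, 8, 2, 4]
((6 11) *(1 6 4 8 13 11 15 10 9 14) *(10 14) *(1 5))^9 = (1 5 14 15 6)(4 8 13 11)(9 10) = [0, 5, 2, 3, 8, 14, 1, 7, 13, 10, 9, 4, 12, 11, 15, 6]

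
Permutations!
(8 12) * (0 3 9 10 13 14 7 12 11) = (0 3 9 10 13 14 7 12 8 11) = [3, 1, 2, 9, 4, 5, 6, 12, 11, 10, 13, 0, 8, 14, 7]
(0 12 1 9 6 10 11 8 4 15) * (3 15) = (0 12 1 9 6 10 11 8 4 3 15) = [12, 9, 2, 15, 3, 5, 10, 7, 4, 6, 11, 8, 1, 13, 14, 0]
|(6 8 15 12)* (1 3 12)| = |(1 3 12 6 8 15)| = 6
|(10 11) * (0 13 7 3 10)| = |(0 13 7 3 10 11)| = 6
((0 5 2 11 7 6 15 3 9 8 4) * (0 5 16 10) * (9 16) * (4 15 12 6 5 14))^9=[8, 1, 11, 10, 14, 2, 12, 5, 3, 15, 9, 7, 6, 13, 4, 16, 0]=(0 8 3 10 9 15 16)(2 11 7 5)(4 14)(6 12)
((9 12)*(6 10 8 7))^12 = (12) = [0, 1, 2, 3, 4, 5, 6, 7, 8, 9, 10, 11, 12]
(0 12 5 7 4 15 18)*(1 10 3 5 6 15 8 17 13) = (0 12 6 15 18)(1 10 3 5 7 4 8 17 13) = [12, 10, 2, 5, 8, 7, 15, 4, 17, 9, 3, 11, 6, 1, 14, 18, 16, 13, 0]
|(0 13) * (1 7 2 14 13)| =6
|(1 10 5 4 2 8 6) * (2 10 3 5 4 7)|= |(1 3 5 7 2 8 6)(4 10)|= 14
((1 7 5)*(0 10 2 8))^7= [8, 7, 10, 3, 4, 1, 6, 5, 2, 9, 0]= (0 8 2 10)(1 7 5)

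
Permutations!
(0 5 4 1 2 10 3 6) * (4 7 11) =(0 5 7 11 4 1 2 10 3 6) =[5, 2, 10, 6, 1, 7, 0, 11, 8, 9, 3, 4]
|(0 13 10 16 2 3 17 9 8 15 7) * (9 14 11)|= |(0 13 10 16 2 3 17 14 11 9 8 15 7)|= 13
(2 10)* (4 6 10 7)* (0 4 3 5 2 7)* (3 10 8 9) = [4, 1, 0, 5, 6, 2, 8, 10, 9, 3, 7] = (0 4 6 8 9 3 5 2)(7 10)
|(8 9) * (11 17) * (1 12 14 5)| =|(1 12 14 5)(8 9)(11 17)| =4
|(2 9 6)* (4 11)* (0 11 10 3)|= |(0 11 4 10 3)(2 9 6)|= 15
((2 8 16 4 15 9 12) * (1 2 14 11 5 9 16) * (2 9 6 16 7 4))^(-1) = (1 8 2 16 6 5 11 14 12 9)(4 7 15) = [0, 8, 16, 3, 7, 11, 5, 15, 2, 1, 10, 14, 9, 13, 12, 4, 6]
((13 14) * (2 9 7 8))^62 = (14)(2 7)(8 9) = [0, 1, 7, 3, 4, 5, 6, 2, 9, 8, 10, 11, 12, 13, 14]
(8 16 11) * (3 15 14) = (3 15 14)(8 16 11) = [0, 1, 2, 15, 4, 5, 6, 7, 16, 9, 10, 8, 12, 13, 3, 14, 11]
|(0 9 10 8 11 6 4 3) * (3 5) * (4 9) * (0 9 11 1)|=8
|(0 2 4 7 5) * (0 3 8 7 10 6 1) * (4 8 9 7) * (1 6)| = |(0 2 8 4 10 1)(3 9 7 5)| = 12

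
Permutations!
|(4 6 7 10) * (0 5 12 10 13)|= 8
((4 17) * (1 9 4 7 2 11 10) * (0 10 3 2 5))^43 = (0 9 7 10 4 5 1 17)(2 11 3) = [9, 17, 11, 2, 5, 1, 6, 10, 8, 7, 4, 3, 12, 13, 14, 15, 16, 0]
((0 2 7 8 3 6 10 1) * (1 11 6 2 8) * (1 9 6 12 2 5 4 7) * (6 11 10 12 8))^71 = (0 6 12 2 1)(3 5 4 7 9 11 8) = [6, 0, 1, 5, 7, 4, 12, 9, 3, 11, 10, 8, 2]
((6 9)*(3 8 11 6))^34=[0, 1, 2, 9, 4, 5, 11, 7, 3, 6, 10, 8]=(3 9 6 11 8)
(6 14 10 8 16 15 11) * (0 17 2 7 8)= (0 17 2 7 8 16 15 11 6 14 10)= [17, 1, 7, 3, 4, 5, 14, 8, 16, 9, 0, 6, 12, 13, 10, 11, 15, 2]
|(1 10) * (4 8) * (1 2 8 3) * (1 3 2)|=6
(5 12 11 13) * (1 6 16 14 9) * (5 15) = [0, 6, 2, 3, 4, 12, 16, 7, 8, 1, 10, 13, 11, 15, 9, 5, 14] = (1 6 16 14 9)(5 12 11 13 15)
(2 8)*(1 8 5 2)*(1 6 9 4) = [0, 8, 5, 3, 1, 2, 9, 7, 6, 4] = (1 8 6 9 4)(2 5)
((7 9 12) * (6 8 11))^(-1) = [0, 1, 2, 3, 4, 5, 11, 12, 6, 7, 10, 8, 9] = (6 11 8)(7 12 9)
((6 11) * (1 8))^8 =(11) =[0, 1, 2, 3, 4, 5, 6, 7, 8, 9, 10, 11]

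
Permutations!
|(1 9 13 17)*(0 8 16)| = |(0 8 16)(1 9 13 17)| = 12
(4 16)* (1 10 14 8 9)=[0, 10, 2, 3, 16, 5, 6, 7, 9, 1, 14, 11, 12, 13, 8, 15, 4]=(1 10 14 8 9)(4 16)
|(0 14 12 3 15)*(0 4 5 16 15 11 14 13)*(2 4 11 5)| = 14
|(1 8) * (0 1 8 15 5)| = |(0 1 15 5)| = 4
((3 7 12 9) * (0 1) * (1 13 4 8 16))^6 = (16)(3 12)(7 9) = [0, 1, 2, 12, 4, 5, 6, 9, 8, 7, 10, 11, 3, 13, 14, 15, 16]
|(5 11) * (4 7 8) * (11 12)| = |(4 7 8)(5 12 11)| = 3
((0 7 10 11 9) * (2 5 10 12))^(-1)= [9, 1, 12, 3, 4, 2, 6, 0, 8, 11, 5, 10, 7]= (0 9 11 10 5 2 12 7)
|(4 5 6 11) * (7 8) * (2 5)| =10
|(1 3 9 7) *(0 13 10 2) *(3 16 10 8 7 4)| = |(0 13 8 7 1 16 10 2)(3 9 4)| = 24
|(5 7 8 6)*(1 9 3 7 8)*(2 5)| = 4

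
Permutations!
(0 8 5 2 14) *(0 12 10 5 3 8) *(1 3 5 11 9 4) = (1 3 8 5 2 14 12 10 11 9 4) = [0, 3, 14, 8, 1, 2, 6, 7, 5, 4, 11, 9, 10, 13, 12]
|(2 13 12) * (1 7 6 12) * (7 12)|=|(1 12 2 13)(6 7)|=4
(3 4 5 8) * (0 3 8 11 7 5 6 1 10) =(0 3 4 6 1 10)(5 11 7) =[3, 10, 2, 4, 6, 11, 1, 5, 8, 9, 0, 7]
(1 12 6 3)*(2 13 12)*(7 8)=(1 2 13 12 6 3)(7 8)=[0, 2, 13, 1, 4, 5, 3, 8, 7, 9, 10, 11, 6, 12]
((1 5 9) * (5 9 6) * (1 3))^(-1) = (1 3 9)(5 6) = [0, 3, 2, 9, 4, 6, 5, 7, 8, 1]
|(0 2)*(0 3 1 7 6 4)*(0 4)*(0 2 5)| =10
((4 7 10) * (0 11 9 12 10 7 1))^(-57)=[1, 4, 2, 3, 10, 5, 6, 7, 8, 11, 12, 0, 9]=(0 1 4 10 12 9 11)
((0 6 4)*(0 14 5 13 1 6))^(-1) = (1 13 5 14 4 6) = [0, 13, 2, 3, 6, 14, 1, 7, 8, 9, 10, 11, 12, 5, 4]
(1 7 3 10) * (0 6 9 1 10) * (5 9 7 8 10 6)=(0 5 9 1 8 10 6 7 3)=[5, 8, 2, 0, 4, 9, 7, 3, 10, 1, 6]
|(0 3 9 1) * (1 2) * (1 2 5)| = 5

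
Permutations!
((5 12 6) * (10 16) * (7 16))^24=(16)=[0, 1, 2, 3, 4, 5, 6, 7, 8, 9, 10, 11, 12, 13, 14, 15, 16]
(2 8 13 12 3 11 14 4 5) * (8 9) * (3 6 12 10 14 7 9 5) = (2 5)(3 11 7 9 8 13 10 14 4)(6 12) = [0, 1, 5, 11, 3, 2, 12, 9, 13, 8, 14, 7, 6, 10, 4]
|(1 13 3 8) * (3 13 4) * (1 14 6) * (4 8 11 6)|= 7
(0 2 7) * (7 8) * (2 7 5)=(0 7)(2 8 5)=[7, 1, 8, 3, 4, 2, 6, 0, 5]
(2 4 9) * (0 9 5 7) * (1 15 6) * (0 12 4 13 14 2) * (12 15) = (0 9)(1 12 4 5 7 15 6)(2 13 14) = [9, 12, 13, 3, 5, 7, 1, 15, 8, 0, 10, 11, 4, 14, 2, 6]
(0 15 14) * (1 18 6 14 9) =[15, 18, 2, 3, 4, 5, 14, 7, 8, 1, 10, 11, 12, 13, 0, 9, 16, 17, 6] =(0 15 9 1 18 6 14)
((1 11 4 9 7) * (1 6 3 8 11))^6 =(3 6 7 9 4 11 8) =[0, 1, 2, 6, 11, 5, 7, 9, 3, 4, 10, 8]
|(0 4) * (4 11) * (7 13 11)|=|(0 7 13 11 4)|=5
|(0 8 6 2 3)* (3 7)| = |(0 8 6 2 7 3)| = 6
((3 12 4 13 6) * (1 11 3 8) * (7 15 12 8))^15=[0, 8, 2, 11, 7, 5, 12, 4, 3, 9, 10, 1, 6, 15, 14, 13]=(1 8 3 11)(4 7)(6 12)(13 15)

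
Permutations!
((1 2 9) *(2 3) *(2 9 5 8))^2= (1 9 3)(2 8 5)= [0, 9, 8, 1, 4, 2, 6, 7, 5, 3]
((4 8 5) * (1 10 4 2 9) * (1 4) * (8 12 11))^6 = (2 5 8 11 12 4 9) = [0, 1, 5, 3, 9, 8, 6, 7, 11, 2, 10, 12, 4]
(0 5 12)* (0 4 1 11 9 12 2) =(0 5 2)(1 11 9 12 4) =[5, 11, 0, 3, 1, 2, 6, 7, 8, 12, 10, 9, 4]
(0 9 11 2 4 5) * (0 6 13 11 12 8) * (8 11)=(0 9 12 11 2 4 5 6 13 8)=[9, 1, 4, 3, 5, 6, 13, 7, 0, 12, 10, 2, 11, 8]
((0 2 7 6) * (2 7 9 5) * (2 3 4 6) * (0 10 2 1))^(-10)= [1, 7, 4, 2, 9, 10, 5, 0, 8, 6, 3]= (0 1 7)(2 4 9 6 5 10 3)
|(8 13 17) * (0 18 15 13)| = |(0 18 15 13 17 8)| = 6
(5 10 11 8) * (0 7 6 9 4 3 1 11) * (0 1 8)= (0 7 6 9 4 3 8 5 10 1 11)= [7, 11, 2, 8, 3, 10, 9, 6, 5, 4, 1, 0]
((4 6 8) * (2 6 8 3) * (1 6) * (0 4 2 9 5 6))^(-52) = (9)(0 2 4 1 8) = [2, 8, 4, 3, 1, 5, 6, 7, 0, 9]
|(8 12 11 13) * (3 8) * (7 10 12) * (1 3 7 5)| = |(1 3 8 5)(7 10 12 11 13)| = 20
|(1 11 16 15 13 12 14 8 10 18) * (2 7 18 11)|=|(1 2 7 18)(8 10 11 16 15 13 12 14)|=8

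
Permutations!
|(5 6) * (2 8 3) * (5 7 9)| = |(2 8 3)(5 6 7 9)| = 12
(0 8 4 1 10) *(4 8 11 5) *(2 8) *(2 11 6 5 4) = (0 6 5 2 8 11 4 1 10) = [6, 10, 8, 3, 1, 2, 5, 7, 11, 9, 0, 4]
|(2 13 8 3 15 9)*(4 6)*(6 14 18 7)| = |(2 13 8 3 15 9)(4 14 18 7 6)| = 30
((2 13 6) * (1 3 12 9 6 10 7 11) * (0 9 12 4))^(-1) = (0 4 3 1 11 7 10 13 2 6 9) = [4, 11, 6, 1, 3, 5, 9, 10, 8, 0, 13, 7, 12, 2]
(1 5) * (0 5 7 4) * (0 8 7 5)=(1 5)(4 8 7)=[0, 5, 2, 3, 8, 1, 6, 4, 7]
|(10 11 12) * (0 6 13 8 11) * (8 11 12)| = 7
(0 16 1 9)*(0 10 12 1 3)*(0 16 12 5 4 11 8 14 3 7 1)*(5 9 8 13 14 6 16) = (0 12)(1 8 6 16 7)(3 5 4 11 13 14)(9 10) = [12, 8, 2, 5, 11, 4, 16, 1, 6, 10, 9, 13, 0, 14, 3, 15, 7]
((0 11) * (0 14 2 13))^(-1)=(0 13 2 14 11)=[13, 1, 14, 3, 4, 5, 6, 7, 8, 9, 10, 0, 12, 2, 11]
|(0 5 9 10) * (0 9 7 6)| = 4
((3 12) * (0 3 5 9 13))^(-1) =(0 13 9 5 12 3) =[13, 1, 2, 0, 4, 12, 6, 7, 8, 5, 10, 11, 3, 9]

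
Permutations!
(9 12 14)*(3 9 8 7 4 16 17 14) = (3 9 12)(4 16 17 14 8 7) = [0, 1, 2, 9, 16, 5, 6, 4, 7, 12, 10, 11, 3, 13, 8, 15, 17, 14]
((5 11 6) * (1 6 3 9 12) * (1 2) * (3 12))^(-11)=(1 6 5 11 12 2)(3 9)=[0, 6, 1, 9, 4, 11, 5, 7, 8, 3, 10, 12, 2]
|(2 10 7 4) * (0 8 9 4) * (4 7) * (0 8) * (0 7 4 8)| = 10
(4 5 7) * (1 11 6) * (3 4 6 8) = [0, 11, 2, 4, 5, 7, 1, 6, 3, 9, 10, 8] = (1 11 8 3 4 5 7 6)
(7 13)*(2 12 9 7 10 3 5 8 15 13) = (2 12 9 7)(3 5 8 15 13 10) = [0, 1, 12, 5, 4, 8, 6, 2, 15, 7, 3, 11, 9, 10, 14, 13]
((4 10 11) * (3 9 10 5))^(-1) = (3 5 4 11 10 9) = [0, 1, 2, 5, 11, 4, 6, 7, 8, 3, 9, 10]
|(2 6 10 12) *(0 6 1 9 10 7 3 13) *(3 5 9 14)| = |(0 6 7 5 9 10 12 2 1 14 3 13)| = 12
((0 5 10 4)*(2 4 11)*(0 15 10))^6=(2 4 15 10 11)=[0, 1, 4, 3, 15, 5, 6, 7, 8, 9, 11, 2, 12, 13, 14, 10]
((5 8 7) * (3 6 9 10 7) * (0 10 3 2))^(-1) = (0 2 8 5 7 10)(3 9 6) = [2, 1, 8, 9, 4, 7, 3, 10, 5, 6, 0]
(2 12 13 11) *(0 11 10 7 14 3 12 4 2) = [11, 1, 4, 12, 2, 5, 6, 14, 8, 9, 7, 0, 13, 10, 3] = (0 11)(2 4)(3 12 13 10 7 14)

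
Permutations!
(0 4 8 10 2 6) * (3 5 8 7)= (0 4 7 3 5 8 10 2 6)= [4, 1, 6, 5, 7, 8, 0, 3, 10, 9, 2]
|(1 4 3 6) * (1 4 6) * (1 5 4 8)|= |(1 6 8)(3 5 4)|= 3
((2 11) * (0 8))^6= (11)= [0, 1, 2, 3, 4, 5, 6, 7, 8, 9, 10, 11]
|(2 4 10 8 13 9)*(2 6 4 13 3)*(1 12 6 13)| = 8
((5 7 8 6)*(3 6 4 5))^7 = [0, 1, 2, 6, 8, 4, 3, 5, 7] = (3 6)(4 8 7 5)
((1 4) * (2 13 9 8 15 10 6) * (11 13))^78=[0, 1, 10, 3, 4, 5, 15, 7, 13, 11, 8, 6, 12, 2, 14, 9]=(2 10 8 13)(6 15 9 11)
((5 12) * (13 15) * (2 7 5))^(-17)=(2 12 5 7)(13 15)=[0, 1, 12, 3, 4, 7, 6, 2, 8, 9, 10, 11, 5, 15, 14, 13]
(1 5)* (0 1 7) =(0 1 5 7) =[1, 5, 2, 3, 4, 7, 6, 0]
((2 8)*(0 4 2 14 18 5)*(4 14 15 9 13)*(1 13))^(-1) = [5, 9, 4, 3, 13, 18, 6, 7, 2, 15, 10, 11, 12, 1, 0, 8, 16, 17, 14] = (0 5 18 14)(1 9 15 8 2 4 13)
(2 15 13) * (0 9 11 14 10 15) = [9, 1, 0, 3, 4, 5, 6, 7, 8, 11, 15, 14, 12, 2, 10, 13] = (0 9 11 14 10 15 13 2)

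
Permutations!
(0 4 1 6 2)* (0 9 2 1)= (0 4)(1 6)(2 9)= [4, 6, 9, 3, 0, 5, 1, 7, 8, 2]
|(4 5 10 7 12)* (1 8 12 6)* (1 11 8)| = 8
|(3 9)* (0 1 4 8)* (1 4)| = |(0 4 8)(3 9)| = 6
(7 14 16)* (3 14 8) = (3 14 16 7 8) = [0, 1, 2, 14, 4, 5, 6, 8, 3, 9, 10, 11, 12, 13, 16, 15, 7]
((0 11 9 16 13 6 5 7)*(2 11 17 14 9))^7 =(0 5 13 9 17 7 6 16 14)(2 11) =[5, 1, 11, 3, 4, 13, 16, 6, 8, 17, 10, 2, 12, 9, 0, 15, 14, 7]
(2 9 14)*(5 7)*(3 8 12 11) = [0, 1, 9, 8, 4, 7, 6, 5, 12, 14, 10, 3, 11, 13, 2] = (2 9 14)(3 8 12 11)(5 7)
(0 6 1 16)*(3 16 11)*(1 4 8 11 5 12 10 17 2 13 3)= (0 6 4 8 11 1 5 12 10 17 2 13 3 16)= [6, 5, 13, 16, 8, 12, 4, 7, 11, 9, 17, 1, 10, 3, 14, 15, 0, 2]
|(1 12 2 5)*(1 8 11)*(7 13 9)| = |(1 12 2 5 8 11)(7 13 9)| = 6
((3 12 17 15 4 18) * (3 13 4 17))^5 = [0, 1, 2, 12, 13, 5, 6, 7, 8, 9, 10, 11, 3, 18, 14, 17, 16, 15, 4] = (3 12)(4 13 18)(15 17)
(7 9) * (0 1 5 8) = (0 1 5 8)(7 9) = [1, 5, 2, 3, 4, 8, 6, 9, 0, 7]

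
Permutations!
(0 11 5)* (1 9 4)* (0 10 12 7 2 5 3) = (0 11 3)(1 9 4)(2 5 10 12 7) = [11, 9, 5, 0, 1, 10, 6, 2, 8, 4, 12, 3, 7]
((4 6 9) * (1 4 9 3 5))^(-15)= [0, 1, 2, 3, 4, 5, 6, 7, 8, 9]= (9)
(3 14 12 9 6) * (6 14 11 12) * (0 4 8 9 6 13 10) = (0 4 8 9 14 13 10)(3 11 12 6) = [4, 1, 2, 11, 8, 5, 3, 7, 9, 14, 0, 12, 6, 10, 13]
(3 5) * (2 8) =(2 8)(3 5) =[0, 1, 8, 5, 4, 3, 6, 7, 2]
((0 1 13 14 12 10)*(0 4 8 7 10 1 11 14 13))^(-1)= (0 1 12 14 11)(4 10 7 8)= [1, 12, 2, 3, 10, 5, 6, 8, 4, 9, 7, 0, 14, 13, 11]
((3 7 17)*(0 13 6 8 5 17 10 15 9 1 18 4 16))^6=[3, 6, 2, 18, 5, 9, 10, 4, 15, 13, 16, 11, 12, 7, 14, 0, 17, 1, 8]=(0 3 18 8 15)(1 6 10 16 17)(4 5 9 13 7)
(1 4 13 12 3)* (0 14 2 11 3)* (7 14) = (0 7 14 2 11 3 1 4 13 12) = [7, 4, 11, 1, 13, 5, 6, 14, 8, 9, 10, 3, 0, 12, 2]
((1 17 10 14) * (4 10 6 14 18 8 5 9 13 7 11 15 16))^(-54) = (1 6)(4 10 18 8 5 9 13 7 11 15 16)(14 17) = [0, 6, 2, 3, 10, 9, 1, 11, 5, 13, 18, 15, 12, 7, 17, 16, 4, 14, 8]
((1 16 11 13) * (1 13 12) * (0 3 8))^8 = (16)(0 8 3) = [8, 1, 2, 0, 4, 5, 6, 7, 3, 9, 10, 11, 12, 13, 14, 15, 16]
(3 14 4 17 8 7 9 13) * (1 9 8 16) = [0, 9, 2, 14, 17, 5, 6, 8, 7, 13, 10, 11, 12, 3, 4, 15, 1, 16] = (1 9 13 3 14 4 17 16)(7 8)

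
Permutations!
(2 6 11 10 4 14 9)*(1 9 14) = [0, 9, 6, 3, 1, 5, 11, 7, 8, 2, 4, 10, 12, 13, 14] = (14)(1 9 2 6 11 10 4)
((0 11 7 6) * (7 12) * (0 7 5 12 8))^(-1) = [8, 1, 2, 3, 4, 12, 7, 6, 11, 9, 10, 0, 5] = (0 8 11)(5 12)(6 7)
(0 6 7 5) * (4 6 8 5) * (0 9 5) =(0 8)(4 6 7)(5 9) =[8, 1, 2, 3, 6, 9, 7, 4, 0, 5]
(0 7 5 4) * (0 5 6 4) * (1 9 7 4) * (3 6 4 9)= (0 9 7 4 5)(1 3 6)= [9, 3, 2, 6, 5, 0, 1, 4, 8, 7]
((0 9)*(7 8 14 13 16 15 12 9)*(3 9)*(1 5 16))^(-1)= [9, 13, 2, 12, 4, 1, 6, 0, 7, 3, 10, 11, 15, 14, 8, 16, 5]= (0 9 3 12 15 16 5 1 13 14 8 7)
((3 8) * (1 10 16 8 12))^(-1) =(1 12 3 8 16 10) =[0, 12, 2, 8, 4, 5, 6, 7, 16, 9, 1, 11, 3, 13, 14, 15, 10]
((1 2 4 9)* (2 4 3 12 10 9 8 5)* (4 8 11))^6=(1 10 3 5)(2 8 9 12)=[0, 10, 8, 5, 4, 1, 6, 7, 9, 12, 3, 11, 2]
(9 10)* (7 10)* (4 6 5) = (4 6 5)(7 10 9) = [0, 1, 2, 3, 6, 4, 5, 10, 8, 7, 9]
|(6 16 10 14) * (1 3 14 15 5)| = 8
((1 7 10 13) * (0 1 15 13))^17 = (0 1 7 10)(13 15) = [1, 7, 2, 3, 4, 5, 6, 10, 8, 9, 0, 11, 12, 15, 14, 13]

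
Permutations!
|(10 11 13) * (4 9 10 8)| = 6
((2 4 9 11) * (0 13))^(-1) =(0 13)(2 11 9 4) =[13, 1, 11, 3, 2, 5, 6, 7, 8, 4, 10, 9, 12, 0]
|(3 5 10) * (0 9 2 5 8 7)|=8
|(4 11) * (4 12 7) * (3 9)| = 4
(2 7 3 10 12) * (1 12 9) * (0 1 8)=(0 1 12 2 7 3 10 9 8)=[1, 12, 7, 10, 4, 5, 6, 3, 0, 8, 9, 11, 2]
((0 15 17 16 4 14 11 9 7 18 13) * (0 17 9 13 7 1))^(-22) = (18)(0 9)(1 15)(4 11 17)(13 16 14) = [9, 15, 2, 3, 11, 5, 6, 7, 8, 0, 10, 17, 12, 16, 13, 1, 14, 4, 18]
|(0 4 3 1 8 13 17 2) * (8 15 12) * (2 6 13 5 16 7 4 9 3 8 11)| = 120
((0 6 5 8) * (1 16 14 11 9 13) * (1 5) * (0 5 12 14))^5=(0 6 1 16)(5 8)=[6, 16, 2, 3, 4, 8, 1, 7, 5, 9, 10, 11, 12, 13, 14, 15, 0]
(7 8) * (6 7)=[0, 1, 2, 3, 4, 5, 7, 8, 6]=(6 7 8)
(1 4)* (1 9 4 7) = (1 7)(4 9) = [0, 7, 2, 3, 9, 5, 6, 1, 8, 4]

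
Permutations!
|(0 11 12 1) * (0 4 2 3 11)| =6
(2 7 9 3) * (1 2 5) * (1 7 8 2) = (2 8)(3 5 7 9) = [0, 1, 8, 5, 4, 7, 6, 9, 2, 3]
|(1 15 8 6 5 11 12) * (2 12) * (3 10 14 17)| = |(1 15 8 6 5 11 2 12)(3 10 14 17)| = 8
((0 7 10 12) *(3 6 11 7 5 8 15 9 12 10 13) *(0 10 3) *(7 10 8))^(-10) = [7, 1, 2, 11, 4, 13, 10, 0, 9, 8, 6, 3, 15, 5, 14, 12] = (0 7)(3 11)(5 13)(6 10)(8 9)(12 15)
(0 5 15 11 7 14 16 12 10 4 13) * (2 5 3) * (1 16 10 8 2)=(0 3 1 16 12 8 2 5 15 11 7 14 10 4 13)=[3, 16, 5, 1, 13, 15, 6, 14, 2, 9, 4, 7, 8, 0, 10, 11, 12]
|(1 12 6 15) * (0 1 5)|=|(0 1 12 6 15 5)|=6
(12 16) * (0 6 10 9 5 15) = [6, 1, 2, 3, 4, 15, 10, 7, 8, 5, 9, 11, 16, 13, 14, 0, 12] = (0 6 10 9 5 15)(12 16)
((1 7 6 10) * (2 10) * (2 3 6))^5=[0, 7, 10, 6, 4, 5, 3, 2, 8, 9, 1]=(1 7 2 10)(3 6)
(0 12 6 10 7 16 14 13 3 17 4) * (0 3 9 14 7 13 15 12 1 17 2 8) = [1, 17, 8, 2, 3, 5, 10, 16, 0, 14, 13, 11, 6, 9, 15, 12, 7, 4] = (0 1 17 4 3 2 8)(6 10 13 9 14 15 12)(7 16)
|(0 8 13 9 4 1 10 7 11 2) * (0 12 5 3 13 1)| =13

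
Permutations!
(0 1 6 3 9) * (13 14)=(0 1 6 3 9)(13 14)=[1, 6, 2, 9, 4, 5, 3, 7, 8, 0, 10, 11, 12, 14, 13]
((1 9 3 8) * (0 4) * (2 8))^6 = (1 9 3 2 8) = [0, 9, 8, 2, 4, 5, 6, 7, 1, 3]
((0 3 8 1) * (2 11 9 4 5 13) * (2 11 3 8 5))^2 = (0 1 8)(2 5 11 4 3 13 9) = [1, 8, 5, 13, 3, 11, 6, 7, 0, 2, 10, 4, 12, 9]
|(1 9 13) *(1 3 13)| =2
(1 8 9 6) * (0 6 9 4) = [6, 8, 2, 3, 0, 5, 1, 7, 4, 9] = (9)(0 6 1 8 4)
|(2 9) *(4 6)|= 2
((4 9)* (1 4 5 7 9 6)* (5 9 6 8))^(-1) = (9)(1 6 7 5 8 4) = [0, 6, 2, 3, 1, 8, 7, 5, 4, 9]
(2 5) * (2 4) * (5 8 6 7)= (2 8 6 7 5 4)= [0, 1, 8, 3, 2, 4, 7, 5, 6]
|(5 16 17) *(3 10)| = 6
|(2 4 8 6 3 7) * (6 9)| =|(2 4 8 9 6 3 7)| =7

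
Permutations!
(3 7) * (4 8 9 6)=(3 7)(4 8 9 6)=[0, 1, 2, 7, 8, 5, 4, 3, 9, 6]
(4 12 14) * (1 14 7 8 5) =(1 14 4 12 7 8 5) =[0, 14, 2, 3, 12, 1, 6, 8, 5, 9, 10, 11, 7, 13, 4]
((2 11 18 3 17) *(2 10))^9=(2 3)(10 18)(11 17)=[0, 1, 3, 2, 4, 5, 6, 7, 8, 9, 18, 17, 12, 13, 14, 15, 16, 11, 10]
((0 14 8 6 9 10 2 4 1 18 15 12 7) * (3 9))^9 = [1, 3, 8, 7, 6, 5, 12, 4, 15, 0, 14, 11, 2, 13, 18, 10, 16, 17, 9] = (0 1 3 7 4 6 12 2 8 15 10 14 18 9)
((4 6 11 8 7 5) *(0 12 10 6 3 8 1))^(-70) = [10, 12, 2, 3, 4, 5, 1, 7, 8, 9, 11, 0, 6] = (0 10 11)(1 12 6)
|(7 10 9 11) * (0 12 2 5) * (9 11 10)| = |(0 12 2 5)(7 9 10 11)| = 4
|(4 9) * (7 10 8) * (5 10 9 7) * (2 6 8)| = |(2 6 8 5 10)(4 7 9)| = 15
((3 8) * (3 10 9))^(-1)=(3 9 10 8)=[0, 1, 2, 9, 4, 5, 6, 7, 3, 10, 8]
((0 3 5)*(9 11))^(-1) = (0 5 3)(9 11) = [5, 1, 2, 0, 4, 3, 6, 7, 8, 11, 10, 9]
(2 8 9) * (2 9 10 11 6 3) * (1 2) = (1 2 8 10 11 6 3) = [0, 2, 8, 1, 4, 5, 3, 7, 10, 9, 11, 6]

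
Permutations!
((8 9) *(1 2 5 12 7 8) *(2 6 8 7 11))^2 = (1 8)(2 12)(5 11)(6 9) = [0, 8, 12, 3, 4, 11, 9, 7, 1, 6, 10, 5, 2]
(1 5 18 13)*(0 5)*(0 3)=(0 5 18 13 1 3)=[5, 3, 2, 0, 4, 18, 6, 7, 8, 9, 10, 11, 12, 1, 14, 15, 16, 17, 13]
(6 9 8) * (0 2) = (0 2)(6 9 8) = [2, 1, 0, 3, 4, 5, 9, 7, 6, 8]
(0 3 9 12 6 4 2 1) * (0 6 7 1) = (0 3 9 12 7 1 6 4 2) = [3, 6, 0, 9, 2, 5, 4, 1, 8, 12, 10, 11, 7]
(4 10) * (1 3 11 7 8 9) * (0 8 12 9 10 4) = (0 8 10)(1 3 11 7 12 9) = [8, 3, 2, 11, 4, 5, 6, 12, 10, 1, 0, 7, 9]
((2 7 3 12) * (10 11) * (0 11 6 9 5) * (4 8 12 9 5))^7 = (12)(0 10 5 11 6) = [10, 1, 2, 3, 4, 11, 0, 7, 8, 9, 5, 6, 12]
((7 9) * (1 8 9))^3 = (1 7 9 8) = [0, 7, 2, 3, 4, 5, 6, 9, 1, 8]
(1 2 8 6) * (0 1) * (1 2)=(0 2 8 6)=[2, 1, 8, 3, 4, 5, 0, 7, 6]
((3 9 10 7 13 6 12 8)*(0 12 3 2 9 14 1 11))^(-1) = (0 11 1 14 3 6 13 7 10 9 2 8 12) = [11, 14, 8, 6, 4, 5, 13, 10, 12, 2, 9, 1, 0, 7, 3]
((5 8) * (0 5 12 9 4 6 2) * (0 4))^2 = (0 8 9 5 12)(2 6 4) = [8, 1, 6, 3, 2, 12, 4, 7, 9, 5, 10, 11, 0]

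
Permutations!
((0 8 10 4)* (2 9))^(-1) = [4, 1, 9, 3, 10, 5, 6, 7, 0, 2, 8] = (0 4 10 8)(2 9)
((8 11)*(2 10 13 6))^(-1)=(2 6 13 10)(8 11)=[0, 1, 6, 3, 4, 5, 13, 7, 11, 9, 2, 8, 12, 10]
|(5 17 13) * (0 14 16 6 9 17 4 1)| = 10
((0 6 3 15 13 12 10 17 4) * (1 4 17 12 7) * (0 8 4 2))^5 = (17)(0 7 3 2 13 6 1 15)(4 8)(10 12) = [7, 15, 13, 2, 8, 5, 1, 3, 4, 9, 12, 11, 10, 6, 14, 0, 16, 17]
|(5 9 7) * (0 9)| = 4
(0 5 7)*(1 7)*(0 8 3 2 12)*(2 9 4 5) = [2, 7, 12, 9, 5, 1, 6, 8, 3, 4, 10, 11, 0] = (0 2 12)(1 7 8 3 9 4 5)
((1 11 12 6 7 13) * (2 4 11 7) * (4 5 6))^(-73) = [0, 13, 6, 3, 12, 2, 5, 1, 8, 9, 10, 4, 11, 7] = (1 13 7)(2 6 5)(4 12 11)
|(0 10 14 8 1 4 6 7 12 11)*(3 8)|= |(0 10 14 3 8 1 4 6 7 12 11)|= 11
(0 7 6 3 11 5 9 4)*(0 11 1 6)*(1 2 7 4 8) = (0 4 11 5 9 8 1 6 3 2 7) = [4, 6, 7, 2, 11, 9, 3, 0, 1, 8, 10, 5]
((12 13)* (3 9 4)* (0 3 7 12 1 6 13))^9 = (13)(0 4)(3 7)(9 12) = [4, 1, 2, 7, 0, 5, 6, 3, 8, 12, 10, 11, 9, 13]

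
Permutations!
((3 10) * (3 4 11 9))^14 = [0, 1, 2, 9, 10, 5, 6, 7, 8, 11, 3, 4] = (3 9 11 4 10)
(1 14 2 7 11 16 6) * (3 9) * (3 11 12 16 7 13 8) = (1 14 2 13 8 3 9 11 7 12 16 6) = [0, 14, 13, 9, 4, 5, 1, 12, 3, 11, 10, 7, 16, 8, 2, 15, 6]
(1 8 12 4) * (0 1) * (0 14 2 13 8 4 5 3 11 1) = (1 4 14 2 13 8 12 5 3 11) = [0, 4, 13, 11, 14, 3, 6, 7, 12, 9, 10, 1, 5, 8, 2]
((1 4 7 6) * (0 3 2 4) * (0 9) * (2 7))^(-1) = (0 9 1 6 7 3)(2 4) = [9, 6, 4, 0, 2, 5, 7, 3, 8, 1]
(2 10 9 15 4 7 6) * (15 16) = [0, 1, 10, 3, 7, 5, 2, 6, 8, 16, 9, 11, 12, 13, 14, 4, 15] = (2 10 9 16 15 4 7 6)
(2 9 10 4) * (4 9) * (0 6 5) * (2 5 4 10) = (0 6 4 5)(2 10 9) = [6, 1, 10, 3, 5, 0, 4, 7, 8, 2, 9]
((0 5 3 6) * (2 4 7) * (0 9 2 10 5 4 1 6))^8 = [7, 1, 2, 4, 10, 0, 6, 5, 8, 9, 3] = (0 7 5)(3 4 10)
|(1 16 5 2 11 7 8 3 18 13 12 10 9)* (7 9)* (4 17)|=|(1 16 5 2 11 9)(3 18 13 12 10 7 8)(4 17)|=42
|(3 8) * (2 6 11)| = |(2 6 11)(3 8)| = 6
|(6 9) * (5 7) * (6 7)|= |(5 6 9 7)|= 4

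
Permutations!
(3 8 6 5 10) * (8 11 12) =(3 11 12 8 6 5 10) =[0, 1, 2, 11, 4, 10, 5, 7, 6, 9, 3, 12, 8]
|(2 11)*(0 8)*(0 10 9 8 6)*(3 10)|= 4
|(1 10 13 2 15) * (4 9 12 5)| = |(1 10 13 2 15)(4 9 12 5)| = 20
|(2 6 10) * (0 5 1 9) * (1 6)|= |(0 5 6 10 2 1 9)|= 7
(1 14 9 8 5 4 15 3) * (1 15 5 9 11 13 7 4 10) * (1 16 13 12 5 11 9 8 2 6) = (1 14 9 2 6)(3 15)(4 11 12 5 10 16 13 7) = [0, 14, 6, 15, 11, 10, 1, 4, 8, 2, 16, 12, 5, 7, 9, 3, 13]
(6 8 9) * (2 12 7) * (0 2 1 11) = (0 2 12 7 1 11)(6 8 9) = [2, 11, 12, 3, 4, 5, 8, 1, 9, 6, 10, 0, 7]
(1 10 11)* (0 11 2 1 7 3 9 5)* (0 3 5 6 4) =(0 11 7 5 3 9 6 4)(1 10 2) =[11, 10, 1, 9, 0, 3, 4, 5, 8, 6, 2, 7]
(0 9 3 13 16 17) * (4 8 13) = (0 9 3 4 8 13 16 17) = [9, 1, 2, 4, 8, 5, 6, 7, 13, 3, 10, 11, 12, 16, 14, 15, 17, 0]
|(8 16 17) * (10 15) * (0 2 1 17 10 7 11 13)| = 11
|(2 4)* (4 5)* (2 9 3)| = 5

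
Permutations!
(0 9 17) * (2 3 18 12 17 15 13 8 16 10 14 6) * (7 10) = [9, 1, 3, 18, 4, 5, 2, 10, 16, 15, 14, 11, 17, 8, 6, 13, 7, 0, 12] = (0 9 15 13 8 16 7 10 14 6 2 3 18 12 17)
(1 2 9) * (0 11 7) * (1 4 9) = [11, 2, 1, 3, 9, 5, 6, 0, 8, 4, 10, 7] = (0 11 7)(1 2)(4 9)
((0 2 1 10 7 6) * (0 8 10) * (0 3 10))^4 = (0 10)(1 6)(2 7)(3 8) = [10, 6, 7, 8, 4, 5, 1, 2, 3, 9, 0]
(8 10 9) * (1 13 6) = (1 13 6)(8 10 9) = [0, 13, 2, 3, 4, 5, 1, 7, 10, 8, 9, 11, 12, 6]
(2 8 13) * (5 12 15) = [0, 1, 8, 3, 4, 12, 6, 7, 13, 9, 10, 11, 15, 2, 14, 5] = (2 8 13)(5 12 15)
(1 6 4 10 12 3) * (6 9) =(1 9 6 4 10 12 3) =[0, 9, 2, 1, 10, 5, 4, 7, 8, 6, 12, 11, 3]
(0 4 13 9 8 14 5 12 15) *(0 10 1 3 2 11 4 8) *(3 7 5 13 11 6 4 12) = (0 8 14 13 9)(1 7 5 3 2 6 4 11 12 15 10) = [8, 7, 6, 2, 11, 3, 4, 5, 14, 0, 1, 12, 15, 9, 13, 10]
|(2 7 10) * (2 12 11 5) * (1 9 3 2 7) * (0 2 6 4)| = 35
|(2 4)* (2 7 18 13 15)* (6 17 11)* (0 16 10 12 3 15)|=|(0 16 10 12 3 15 2 4 7 18 13)(6 17 11)|=33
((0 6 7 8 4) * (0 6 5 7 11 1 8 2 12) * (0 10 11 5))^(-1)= (1 11 10 12 2 7 5 6 4 8)= [0, 11, 7, 3, 8, 6, 4, 5, 1, 9, 12, 10, 2]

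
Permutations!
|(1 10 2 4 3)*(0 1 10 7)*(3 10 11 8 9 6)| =|(0 1 7)(2 4 10)(3 11 8 9 6)| =15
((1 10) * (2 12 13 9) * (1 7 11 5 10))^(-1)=(2 9 13 12)(5 11 7 10)=[0, 1, 9, 3, 4, 11, 6, 10, 8, 13, 5, 7, 2, 12]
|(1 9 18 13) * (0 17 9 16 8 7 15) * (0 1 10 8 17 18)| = 11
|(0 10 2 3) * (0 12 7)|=6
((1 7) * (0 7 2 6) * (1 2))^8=(7)=[0, 1, 2, 3, 4, 5, 6, 7]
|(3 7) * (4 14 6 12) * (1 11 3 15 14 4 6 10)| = |(1 11 3 7 15 14 10)(6 12)| = 14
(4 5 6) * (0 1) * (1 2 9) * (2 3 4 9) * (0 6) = [3, 6, 2, 4, 5, 0, 9, 7, 8, 1] = (0 3 4 5)(1 6 9)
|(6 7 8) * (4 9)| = 6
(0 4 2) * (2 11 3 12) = (0 4 11 3 12 2) = [4, 1, 0, 12, 11, 5, 6, 7, 8, 9, 10, 3, 2]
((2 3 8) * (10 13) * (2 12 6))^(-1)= (2 6 12 8 3)(10 13)= [0, 1, 6, 2, 4, 5, 12, 7, 3, 9, 13, 11, 8, 10]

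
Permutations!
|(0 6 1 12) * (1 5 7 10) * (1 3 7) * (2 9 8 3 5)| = |(0 6 2 9 8 3 7 10 5 1 12)| = 11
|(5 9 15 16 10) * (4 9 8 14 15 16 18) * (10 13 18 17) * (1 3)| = |(1 3)(4 9 16 13 18)(5 8 14 15 17 10)| = 30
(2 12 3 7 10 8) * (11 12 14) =[0, 1, 14, 7, 4, 5, 6, 10, 2, 9, 8, 12, 3, 13, 11] =(2 14 11 12 3 7 10 8)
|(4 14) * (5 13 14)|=|(4 5 13 14)|=4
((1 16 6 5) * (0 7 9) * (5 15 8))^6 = (16) = [0, 1, 2, 3, 4, 5, 6, 7, 8, 9, 10, 11, 12, 13, 14, 15, 16]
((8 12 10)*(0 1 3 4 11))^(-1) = (0 11 4 3 1)(8 10 12) = [11, 0, 2, 1, 3, 5, 6, 7, 10, 9, 12, 4, 8]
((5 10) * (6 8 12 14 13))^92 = (6 12 13 8 14) = [0, 1, 2, 3, 4, 5, 12, 7, 14, 9, 10, 11, 13, 8, 6]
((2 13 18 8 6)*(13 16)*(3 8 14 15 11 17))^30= (2 3 15 13 6 17 14 16 8 11 18)= [0, 1, 3, 15, 4, 5, 17, 7, 11, 9, 10, 18, 12, 6, 16, 13, 8, 14, 2]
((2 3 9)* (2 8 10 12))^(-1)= (2 12 10 8 9 3)= [0, 1, 12, 2, 4, 5, 6, 7, 9, 3, 8, 11, 10]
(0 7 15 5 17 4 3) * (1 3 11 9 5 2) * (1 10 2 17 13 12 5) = (0 7 15 17 4 11 9 1 3)(2 10)(5 13 12) = [7, 3, 10, 0, 11, 13, 6, 15, 8, 1, 2, 9, 5, 12, 14, 17, 16, 4]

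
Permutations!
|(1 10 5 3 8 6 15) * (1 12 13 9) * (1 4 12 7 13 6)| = |(1 10 5 3 8)(4 12 6 15 7 13 9)| = 35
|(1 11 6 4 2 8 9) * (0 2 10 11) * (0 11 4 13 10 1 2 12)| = 6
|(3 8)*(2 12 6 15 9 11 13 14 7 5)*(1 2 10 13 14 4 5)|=36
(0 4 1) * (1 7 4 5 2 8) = (0 5 2 8 1)(4 7) = [5, 0, 8, 3, 7, 2, 6, 4, 1]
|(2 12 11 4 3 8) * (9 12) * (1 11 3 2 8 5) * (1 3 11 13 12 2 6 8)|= 14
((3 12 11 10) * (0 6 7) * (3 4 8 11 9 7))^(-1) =(0 7 9 12 3 6)(4 10 11 8) =[7, 1, 2, 6, 10, 5, 0, 9, 4, 12, 11, 8, 3]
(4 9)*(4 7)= (4 9 7)= [0, 1, 2, 3, 9, 5, 6, 4, 8, 7]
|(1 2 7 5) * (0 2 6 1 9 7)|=6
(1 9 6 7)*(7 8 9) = [0, 7, 2, 3, 4, 5, 8, 1, 9, 6] = (1 7)(6 8 9)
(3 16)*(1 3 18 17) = [0, 3, 2, 16, 4, 5, 6, 7, 8, 9, 10, 11, 12, 13, 14, 15, 18, 1, 17] = (1 3 16 18 17)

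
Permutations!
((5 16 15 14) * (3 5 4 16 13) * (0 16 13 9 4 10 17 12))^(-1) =(0 12 17 10 14 15 16)(3 13 4 9 5) =[12, 1, 2, 13, 9, 3, 6, 7, 8, 5, 14, 11, 17, 4, 15, 16, 0, 10]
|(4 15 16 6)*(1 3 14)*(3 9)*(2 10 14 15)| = |(1 9 3 15 16 6 4 2 10 14)| = 10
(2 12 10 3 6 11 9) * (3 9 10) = (2 12 3 6 11 10 9) = [0, 1, 12, 6, 4, 5, 11, 7, 8, 2, 9, 10, 3]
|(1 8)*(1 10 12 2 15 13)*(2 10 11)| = |(1 8 11 2 15 13)(10 12)| = 6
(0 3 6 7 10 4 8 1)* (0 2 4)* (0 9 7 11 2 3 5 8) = [5, 3, 4, 6, 0, 8, 11, 10, 1, 7, 9, 2] = (0 5 8 1 3 6 11 2 4)(7 10 9)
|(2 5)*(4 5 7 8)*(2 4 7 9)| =2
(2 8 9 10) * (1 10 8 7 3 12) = (1 10 2 7 3 12)(8 9) = [0, 10, 7, 12, 4, 5, 6, 3, 9, 8, 2, 11, 1]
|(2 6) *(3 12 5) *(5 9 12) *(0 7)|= |(0 7)(2 6)(3 5)(9 12)|= 2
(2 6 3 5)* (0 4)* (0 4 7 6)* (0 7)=(2 7 6 3 5)=[0, 1, 7, 5, 4, 2, 3, 6]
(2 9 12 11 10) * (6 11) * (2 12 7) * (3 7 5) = [0, 1, 9, 7, 4, 3, 11, 2, 8, 5, 12, 10, 6] = (2 9 5 3 7)(6 11 10 12)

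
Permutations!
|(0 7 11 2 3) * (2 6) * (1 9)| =|(0 7 11 6 2 3)(1 9)| =6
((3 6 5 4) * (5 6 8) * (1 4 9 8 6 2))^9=(9)(1 2 6 3 4)=[0, 2, 6, 4, 1, 5, 3, 7, 8, 9]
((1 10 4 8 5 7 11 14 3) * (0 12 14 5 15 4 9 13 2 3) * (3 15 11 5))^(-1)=(0 14 12)(1 3 11 8 4 15 2 13 9 10)(5 7)=[14, 3, 13, 11, 15, 7, 6, 5, 4, 10, 1, 8, 0, 9, 12, 2]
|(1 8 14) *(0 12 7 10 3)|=15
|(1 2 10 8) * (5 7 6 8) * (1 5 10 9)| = 12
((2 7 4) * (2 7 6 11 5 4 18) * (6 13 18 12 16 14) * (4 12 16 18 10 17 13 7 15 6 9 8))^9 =(2 11 8 7 5 4 16 12 15 14 18 6 9) =[0, 1, 11, 3, 16, 4, 9, 5, 7, 2, 10, 8, 15, 13, 18, 14, 12, 17, 6]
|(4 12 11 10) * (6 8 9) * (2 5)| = |(2 5)(4 12 11 10)(6 8 9)| = 12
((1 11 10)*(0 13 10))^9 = [11, 10, 2, 3, 4, 5, 6, 7, 8, 9, 13, 1, 12, 0] = (0 11 1 10 13)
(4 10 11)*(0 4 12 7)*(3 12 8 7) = (0 4 10 11 8 7)(3 12) = [4, 1, 2, 12, 10, 5, 6, 0, 7, 9, 11, 8, 3]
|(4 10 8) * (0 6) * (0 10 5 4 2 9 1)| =14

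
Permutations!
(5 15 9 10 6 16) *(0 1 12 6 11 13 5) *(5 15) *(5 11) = (0 1 12 6 16)(5 11 13 15 9 10) = [1, 12, 2, 3, 4, 11, 16, 7, 8, 10, 5, 13, 6, 15, 14, 9, 0]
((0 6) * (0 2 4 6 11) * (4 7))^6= (11)(2 4)(6 7)= [0, 1, 4, 3, 2, 5, 7, 6, 8, 9, 10, 11]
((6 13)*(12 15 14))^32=(12 14 15)=[0, 1, 2, 3, 4, 5, 6, 7, 8, 9, 10, 11, 14, 13, 15, 12]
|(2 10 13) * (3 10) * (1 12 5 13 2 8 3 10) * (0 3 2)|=|(0 3 1 12 5 13 8 2 10)|=9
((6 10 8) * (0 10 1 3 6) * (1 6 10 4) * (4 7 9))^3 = (0 4 10 7 1 8 9 3) = [4, 8, 2, 0, 10, 5, 6, 1, 9, 3, 7]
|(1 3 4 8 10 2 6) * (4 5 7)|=9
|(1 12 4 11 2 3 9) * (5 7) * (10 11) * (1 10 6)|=|(1 12 4 6)(2 3 9 10 11)(5 7)|=20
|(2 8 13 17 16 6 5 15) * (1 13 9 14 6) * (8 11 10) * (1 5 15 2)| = 13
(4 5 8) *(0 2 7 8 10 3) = [2, 1, 7, 0, 5, 10, 6, 8, 4, 9, 3] = (0 2 7 8 4 5 10 3)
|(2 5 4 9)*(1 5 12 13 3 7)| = |(1 5 4 9 2 12 13 3 7)| = 9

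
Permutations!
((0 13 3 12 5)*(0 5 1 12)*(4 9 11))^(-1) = (0 3 13)(1 12)(4 11 9) = [3, 12, 2, 13, 11, 5, 6, 7, 8, 4, 10, 9, 1, 0]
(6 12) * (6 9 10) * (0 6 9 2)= (0 6 12 2)(9 10)= [6, 1, 0, 3, 4, 5, 12, 7, 8, 10, 9, 11, 2]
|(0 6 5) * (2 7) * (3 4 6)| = 10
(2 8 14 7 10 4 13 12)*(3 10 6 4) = (2 8 14 7 6 4 13 12)(3 10) = [0, 1, 8, 10, 13, 5, 4, 6, 14, 9, 3, 11, 2, 12, 7]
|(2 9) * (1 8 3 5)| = 4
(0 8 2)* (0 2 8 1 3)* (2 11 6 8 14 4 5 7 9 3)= (0 1 2 11 6 8 14 4 5 7 9 3)= [1, 2, 11, 0, 5, 7, 8, 9, 14, 3, 10, 6, 12, 13, 4]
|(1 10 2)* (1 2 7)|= 3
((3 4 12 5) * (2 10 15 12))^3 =[0, 1, 12, 10, 15, 2, 6, 7, 8, 9, 5, 11, 4, 13, 14, 3] =(2 12 4 15 3 10 5)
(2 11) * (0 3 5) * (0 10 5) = [3, 1, 11, 0, 4, 10, 6, 7, 8, 9, 5, 2] = (0 3)(2 11)(5 10)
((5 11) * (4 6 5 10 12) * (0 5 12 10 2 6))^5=(0 12 2 5 4 6 11)=[12, 1, 5, 3, 6, 4, 11, 7, 8, 9, 10, 0, 2]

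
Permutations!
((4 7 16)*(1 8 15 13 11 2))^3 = [0, 13, 15, 3, 4, 5, 6, 7, 11, 9, 10, 8, 12, 1, 14, 2, 16] = (16)(1 13)(2 15)(8 11)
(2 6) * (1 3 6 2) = (1 3 6) = [0, 3, 2, 6, 4, 5, 1]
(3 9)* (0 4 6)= (0 4 6)(3 9)= [4, 1, 2, 9, 6, 5, 0, 7, 8, 3]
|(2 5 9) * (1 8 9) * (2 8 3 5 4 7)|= 6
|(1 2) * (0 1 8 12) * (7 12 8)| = |(0 1 2 7 12)| = 5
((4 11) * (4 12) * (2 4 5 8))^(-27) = [0, 1, 12, 3, 5, 4, 6, 7, 11, 9, 10, 8, 2] = (2 12)(4 5)(8 11)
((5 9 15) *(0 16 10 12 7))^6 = (0 16 10 12 7) = [16, 1, 2, 3, 4, 5, 6, 0, 8, 9, 12, 11, 7, 13, 14, 15, 10]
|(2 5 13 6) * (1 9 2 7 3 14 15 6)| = |(1 9 2 5 13)(3 14 15 6 7)| = 5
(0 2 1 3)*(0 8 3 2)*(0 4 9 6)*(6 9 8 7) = (9)(0 4 8 3 7 6)(1 2) = [4, 2, 1, 7, 8, 5, 0, 6, 3, 9]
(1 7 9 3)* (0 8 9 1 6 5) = (0 8 9 3 6 5)(1 7) = [8, 7, 2, 6, 4, 0, 5, 1, 9, 3]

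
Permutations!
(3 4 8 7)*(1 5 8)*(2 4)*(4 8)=(1 5 4)(2 8 7 3)=[0, 5, 8, 2, 1, 4, 6, 3, 7]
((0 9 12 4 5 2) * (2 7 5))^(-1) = [2, 1, 4, 3, 12, 7, 6, 5, 8, 0, 10, 11, 9] = (0 2 4 12 9)(5 7)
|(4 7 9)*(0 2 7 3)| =6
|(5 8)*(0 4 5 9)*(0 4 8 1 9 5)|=6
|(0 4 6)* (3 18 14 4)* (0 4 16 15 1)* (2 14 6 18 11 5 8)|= |(0 3 11 5 8 2 14 16 15 1)(4 18 6)|= 30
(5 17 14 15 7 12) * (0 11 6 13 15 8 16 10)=[11, 1, 2, 3, 4, 17, 13, 12, 16, 9, 0, 6, 5, 15, 8, 7, 10, 14]=(0 11 6 13 15 7 12 5 17 14 8 16 10)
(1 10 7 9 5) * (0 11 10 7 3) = (0 11 10 3)(1 7 9 5) = [11, 7, 2, 0, 4, 1, 6, 9, 8, 5, 3, 10]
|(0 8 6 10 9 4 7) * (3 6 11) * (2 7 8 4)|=|(0 4 8 11 3 6 10 9 2 7)|=10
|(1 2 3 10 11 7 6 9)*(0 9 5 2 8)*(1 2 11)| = 28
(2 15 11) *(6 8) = (2 15 11)(6 8) = [0, 1, 15, 3, 4, 5, 8, 7, 6, 9, 10, 2, 12, 13, 14, 11]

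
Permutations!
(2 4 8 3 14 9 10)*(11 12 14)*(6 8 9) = (2 4 9 10)(3 11 12 14 6 8) = [0, 1, 4, 11, 9, 5, 8, 7, 3, 10, 2, 12, 14, 13, 6]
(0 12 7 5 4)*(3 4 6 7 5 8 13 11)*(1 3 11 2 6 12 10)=[10, 3, 6, 4, 0, 12, 7, 8, 13, 9, 1, 11, 5, 2]=(0 10 1 3 4)(2 6 7 8 13)(5 12)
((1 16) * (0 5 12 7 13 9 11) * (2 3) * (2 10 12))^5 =(0 12)(1 16)(2 13)(3 9)(5 7)(10 11) =[12, 16, 13, 9, 4, 7, 6, 5, 8, 3, 11, 10, 0, 2, 14, 15, 1]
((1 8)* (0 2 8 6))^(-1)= (0 6 1 8 2)= [6, 8, 0, 3, 4, 5, 1, 7, 2]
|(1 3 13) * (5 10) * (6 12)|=6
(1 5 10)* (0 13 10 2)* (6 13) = [6, 5, 0, 3, 4, 2, 13, 7, 8, 9, 1, 11, 12, 10] = (0 6 13 10 1 5 2)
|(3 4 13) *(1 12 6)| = 3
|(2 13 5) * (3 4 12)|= 3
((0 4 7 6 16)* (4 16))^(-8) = (16)(4 7 6) = [0, 1, 2, 3, 7, 5, 4, 6, 8, 9, 10, 11, 12, 13, 14, 15, 16]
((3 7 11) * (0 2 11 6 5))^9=(0 11 7 5 2 3 6)=[11, 1, 3, 6, 4, 2, 0, 5, 8, 9, 10, 7]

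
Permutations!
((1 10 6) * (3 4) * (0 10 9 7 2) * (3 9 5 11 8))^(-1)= (0 2 7 9 4 3 8 11 5 1 6 10)= [2, 6, 7, 8, 3, 1, 10, 9, 11, 4, 0, 5]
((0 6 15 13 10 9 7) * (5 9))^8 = (15) = [0, 1, 2, 3, 4, 5, 6, 7, 8, 9, 10, 11, 12, 13, 14, 15]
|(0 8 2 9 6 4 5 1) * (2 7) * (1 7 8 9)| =|(0 9 6 4 5 7 2 1)| =8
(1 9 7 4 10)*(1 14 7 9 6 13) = (1 6 13)(4 10 14 7) = [0, 6, 2, 3, 10, 5, 13, 4, 8, 9, 14, 11, 12, 1, 7]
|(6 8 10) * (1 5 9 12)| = 12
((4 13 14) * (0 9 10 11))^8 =(4 14 13) =[0, 1, 2, 3, 14, 5, 6, 7, 8, 9, 10, 11, 12, 4, 13]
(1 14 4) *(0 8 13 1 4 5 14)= (0 8 13 1)(5 14)= [8, 0, 2, 3, 4, 14, 6, 7, 13, 9, 10, 11, 12, 1, 5]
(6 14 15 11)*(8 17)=(6 14 15 11)(8 17)=[0, 1, 2, 3, 4, 5, 14, 7, 17, 9, 10, 6, 12, 13, 15, 11, 16, 8]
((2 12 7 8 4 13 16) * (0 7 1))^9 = (16) = [0, 1, 2, 3, 4, 5, 6, 7, 8, 9, 10, 11, 12, 13, 14, 15, 16]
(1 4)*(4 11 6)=(1 11 6 4)=[0, 11, 2, 3, 1, 5, 4, 7, 8, 9, 10, 6]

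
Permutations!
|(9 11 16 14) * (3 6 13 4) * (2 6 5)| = 12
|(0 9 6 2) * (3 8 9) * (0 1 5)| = |(0 3 8 9 6 2 1 5)| = 8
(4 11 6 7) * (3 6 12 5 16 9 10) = (3 6 7 4 11 12 5 16 9 10) = [0, 1, 2, 6, 11, 16, 7, 4, 8, 10, 3, 12, 5, 13, 14, 15, 9]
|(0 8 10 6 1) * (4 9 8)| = |(0 4 9 8 10 6 1)| = 7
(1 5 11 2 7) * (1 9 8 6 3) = (1 5 11 2 7 9 8 6 3) = [0, 5, 7, 1, 4, 11, 3, 9, 6, 8, 10, 2]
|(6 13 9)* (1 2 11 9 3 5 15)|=9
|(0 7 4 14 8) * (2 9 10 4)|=8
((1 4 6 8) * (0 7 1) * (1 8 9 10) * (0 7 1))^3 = [6, 9, 2, 3, 10, 5, 0, 8, 7, 1, 4] = (0 6)(1 9)(4 10)(7 8)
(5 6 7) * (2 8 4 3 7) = (2 8 4 3 7 5 6) = [0, 1, 8, 7, 3, 6, 2, 5, 4]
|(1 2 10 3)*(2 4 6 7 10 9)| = 6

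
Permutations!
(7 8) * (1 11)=(1 11)(7 8)=[0, 11, 2, 3, 4, 5, 6, 8, 7, 9, 10, 1]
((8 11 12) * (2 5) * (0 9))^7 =[9, 1, 5, 3, 4, 2, 6, 7, 11, 0, 10, 12, 8] =(0 9)(2 5)(8 11 12)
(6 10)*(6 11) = (6 10 11) = [0, 1, 2, 3, 4, 5, 10, 7, 8, 9, 11, 6]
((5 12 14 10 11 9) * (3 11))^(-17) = (3 12 11 14 9 10 5) = [0, 1, 2, 12, 4, 3, 6, 7, 8, 10, 5, 14, 11, 13, 9]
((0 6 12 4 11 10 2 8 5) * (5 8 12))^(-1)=(0 5 6)(2 10 11 4 12)=[5, 1, 10, 3, 12, 6, 0, 7, 8, 9, 11, 4, 2]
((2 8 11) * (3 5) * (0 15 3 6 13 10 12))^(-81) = [12, 1, 2, 15, 4, 3, 5, 7, 8, 9, 13, 11, 10, 6, 14, 0] = (0 12 10 13 6 5 3 15)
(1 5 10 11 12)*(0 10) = (0 10 11 12 1 5) = [10, 5, 2, 3, 4, 0, 6, 7, 8, 9, 11, 12, 1]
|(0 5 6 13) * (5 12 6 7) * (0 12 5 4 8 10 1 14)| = |(0 5 7 4 8 10 1 14)(6 13 12)| = 24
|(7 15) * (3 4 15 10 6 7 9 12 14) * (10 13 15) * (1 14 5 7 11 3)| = 30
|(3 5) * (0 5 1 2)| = 5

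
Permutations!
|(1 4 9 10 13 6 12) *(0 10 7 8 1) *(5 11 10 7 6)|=|(0 7 8 1 4 9 6 12)(5 11 10 13)|=8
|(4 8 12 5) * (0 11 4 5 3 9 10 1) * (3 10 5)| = 21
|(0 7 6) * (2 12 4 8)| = 12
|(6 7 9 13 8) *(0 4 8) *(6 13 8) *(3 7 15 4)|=|(0 3 7 9 8 13)(4 6 15)|=6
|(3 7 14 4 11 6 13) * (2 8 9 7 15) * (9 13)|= |(2 8 13 3 15)(4 11 6 9 7 14)|= 30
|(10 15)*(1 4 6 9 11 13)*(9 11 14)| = |(1 4 6 11 13)(9 14)(10 15)| = 10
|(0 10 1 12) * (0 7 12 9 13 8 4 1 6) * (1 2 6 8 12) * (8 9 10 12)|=|(0 12 7 1 10 9 13 8 4 2 6)|=11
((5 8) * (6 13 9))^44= (6 9 13)= [0, 1, 2, 3, 4, 5, 9, 7, 8, 13, 10, 11, 12, 6]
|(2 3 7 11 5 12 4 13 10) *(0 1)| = 18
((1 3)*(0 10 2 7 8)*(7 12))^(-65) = (0 10 2 12 7 8)(1 3) = [10, 3, 12, 1, 4, 5, 6, 8, 0, 9, 2, 11, 7]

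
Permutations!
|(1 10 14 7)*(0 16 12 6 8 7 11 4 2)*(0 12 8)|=12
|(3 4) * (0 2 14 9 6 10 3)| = 8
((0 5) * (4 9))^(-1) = [5, 1, 2, 3, 9, 0, 6, 7, 8, 4] = (0 5)(4 9)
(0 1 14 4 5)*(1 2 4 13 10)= (0 2 4 5)(1 14 13 10)= [2, 14, 4, 3, 5, 0, 6, 7, 8, 9, 1, 11, 12, 10, 13]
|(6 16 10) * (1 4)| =|(1 4)(6 16 10)| =6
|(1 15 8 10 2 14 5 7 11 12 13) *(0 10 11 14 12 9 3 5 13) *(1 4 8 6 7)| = 12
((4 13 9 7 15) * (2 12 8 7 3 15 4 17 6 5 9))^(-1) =(2 13 4 7 8 12)(3 9 5 6 17 15) =[0, 1, 13, 9, 7, 6, 17, 8, 12, 5, 10, 11, 2, 4, 14, 3, 16, 15]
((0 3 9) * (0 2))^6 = [9, 1, 3, 2, 4, 5, 6, 7, 8, 0] = (0 9)(2 3)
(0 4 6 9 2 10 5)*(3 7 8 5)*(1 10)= (0 4 6 9 2 1 10 3 7 8 5)= [4, 10, 1, 7, 6, 0, 9, 8, 5, 2, 3]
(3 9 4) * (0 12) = [12, 1, 2, 9, 3, 5, 6, 7, 8, 4, 10, 11, 0] = (0 12)(3 9 4)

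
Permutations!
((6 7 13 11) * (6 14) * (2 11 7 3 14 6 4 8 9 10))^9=(14)(7 13)=[0, 1, 2, 3, 4, 5, 6, 13, 8, 9, 10, 11, 12, 7, 14]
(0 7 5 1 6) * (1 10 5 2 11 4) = (0 7 2 11 4 1 6)(5 10) = [7, 6, 11, 3, 1, 10, 0, 2, 8, 9, 5, 4]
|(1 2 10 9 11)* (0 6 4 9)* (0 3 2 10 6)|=8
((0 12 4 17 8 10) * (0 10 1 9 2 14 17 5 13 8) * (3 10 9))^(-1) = (0 17 14 2 9 10 3 1 8 13 5 4 12) = [17, 8, 9, 1, 12, 4, 6, 7, 13, 10, 3, 11, 0, 5, 2, 15, 16, 14]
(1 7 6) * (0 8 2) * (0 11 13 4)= (0 8 2 11 13 4)(1 7 6)= [8, 7, 11, 3, 0, 5, 1, 6, 2, 9, 10, 13, 12, 4]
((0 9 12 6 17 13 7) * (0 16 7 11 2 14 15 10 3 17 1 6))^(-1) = (0 12 9)(1 6)(2 11 13 17 3 10 15 14)(7 16) = [12, 6, 11, 10, 4, 5, 1, 16, 8, 0, 15, 13, 9, 17, 2, 14, 7, 3]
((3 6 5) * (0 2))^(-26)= (3 6 5)= [0, 1, 2, 6, 4, 3, 5]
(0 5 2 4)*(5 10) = [10, 1, 4, 3, 0, 2, 6, 7, 8, 9, 5] = (0 10 5 2 4)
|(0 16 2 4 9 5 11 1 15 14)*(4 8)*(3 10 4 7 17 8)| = 12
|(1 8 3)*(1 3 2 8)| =|(2 8)| =2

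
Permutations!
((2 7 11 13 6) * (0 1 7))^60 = (0 13 1 6 7 2 11) = [13, 6, 11, 3, 4, 5, 7, 2, 8, 9, 10, 0, 12, 1]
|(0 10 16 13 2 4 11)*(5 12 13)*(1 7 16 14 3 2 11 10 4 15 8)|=15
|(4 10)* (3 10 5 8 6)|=6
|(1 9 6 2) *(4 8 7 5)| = |(1 9 6 2)(4 8 7 5)| = 4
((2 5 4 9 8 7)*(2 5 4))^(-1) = [0, 1, 5, 3, 2, 7, 6, 8, 9, 4] = (2 5 7 8 9 4)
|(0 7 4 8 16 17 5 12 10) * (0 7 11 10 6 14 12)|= 9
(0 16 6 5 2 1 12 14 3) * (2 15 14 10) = (0 16 6 5 15 14 3)(1 12 10 2) = [16, 12, 1, 0, 4, 15, 5, 7, 8, 9, 2, 11, 10, 13, 3, 14, 6]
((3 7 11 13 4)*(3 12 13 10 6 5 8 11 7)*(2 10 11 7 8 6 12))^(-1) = (2 4 13 12 10)(5 6)(7 8) = [0, 1, 4, 3, 13, 6, 5, 8, 7, 9, 2, 11, 10, 12]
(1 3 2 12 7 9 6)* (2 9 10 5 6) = [0, 3, 12, 9, 4, 6, 1, 10, 8, 2, 5, 11, 7] = (1 3 9 2 12 7 10 5 6)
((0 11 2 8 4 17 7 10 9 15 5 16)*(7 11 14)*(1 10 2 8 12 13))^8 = [9, 7, 16, 3, 4, 1, 6, 5, 8, 12, 2, 11, 0, 14, 15, 13, 10, 17] = (17)(0 9 12)(1 7 5)(2 16 10)(13 14 15)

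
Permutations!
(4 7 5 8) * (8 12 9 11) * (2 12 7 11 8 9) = (2 12)(4 11 9 8)(5 7) = [0, 1, 12, 3, 11, 7, 6, 5, 4, 8, 10, 9, 2]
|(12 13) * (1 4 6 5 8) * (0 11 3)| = 30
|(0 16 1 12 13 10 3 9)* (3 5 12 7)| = |(0 16 1 7 3 9)(5 12 13 10)| = 12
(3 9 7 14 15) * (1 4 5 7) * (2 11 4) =[0, 2, 11, 9, 5, 7, 6, 14, 8, 1, 10, 4, 12, 13, 15, 3] =(1 2 11 4 5 7 14 15 3 9)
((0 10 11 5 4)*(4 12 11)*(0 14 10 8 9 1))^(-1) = (0 1 9 8)(4 10 14)(5 11 12) = [1, 9, 2, 3, 10, 11, 6, 7, 0, 8, 14, 12, 5, 13, 4]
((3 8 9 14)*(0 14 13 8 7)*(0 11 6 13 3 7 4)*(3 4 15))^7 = (0 9 13 11 14 4 8 6 7)(3 15) = [9, 1, 2, 15, 8, 5, 7, 0, 6, 13, 10, 14, 12, 11, 4, 3]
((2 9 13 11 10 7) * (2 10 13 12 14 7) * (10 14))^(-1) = (2 10 12 9)(7 14)(11 13) = [0, 1, 10, 3, 4, 5, 6, 14, 8, 2, 12, 13, 9, 11, 7]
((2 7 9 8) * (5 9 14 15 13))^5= (2 5 14 8 13 7 9 15)= [0, 1, 5, 3, 4, 14, 6, 9, 13, 15, 10, 11, 12, 7, 8, 2]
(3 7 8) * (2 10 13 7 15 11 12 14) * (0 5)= (0 5)(2 10 13 7 8 3 15 11 12 14)= [5, 1, 10, 15, 4, 0, 6, 8, 3, 9, 13, 12, 14, 7, 2, 11]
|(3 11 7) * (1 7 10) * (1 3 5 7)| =6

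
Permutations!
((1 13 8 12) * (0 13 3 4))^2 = (0 8 1 4 13 12 3) = [8, 4, 2, 0, 13, 5, 6, 7, 1, 9, 10, 11, 3, 12]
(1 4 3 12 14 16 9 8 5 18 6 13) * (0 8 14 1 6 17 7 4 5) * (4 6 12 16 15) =(0 8)(1 5 18 17 7 6 13 12)(3 16 9 14 15 4) =[8, 5, 2, 16, 3, 18, 13, 6, 0, 14, 10, 11, 1, 12, 15, 4, 9, 7, 17]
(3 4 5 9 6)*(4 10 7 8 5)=(3 10 7 8 5 9 6)=[0, 1, 2, 10, 4, 9, 3, 8, 5, 6, 7]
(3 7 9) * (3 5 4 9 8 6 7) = (4 9 5)(6 7 8) = [0, 1, 2, 3, 9, 4, 7, 8, 6, 5]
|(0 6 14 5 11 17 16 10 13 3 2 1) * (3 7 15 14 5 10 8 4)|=|(0 6 5 11 17 16 8 4 3 2 1)(7 15 14 10 13)|=55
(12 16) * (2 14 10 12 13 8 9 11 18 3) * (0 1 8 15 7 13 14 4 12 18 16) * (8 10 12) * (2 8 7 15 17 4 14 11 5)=(0 1 10 18 3 8 9 5 2 14 12)(4 7 13 17)(11 16)=[1, 10, 14, 8, 7, 2, 6, 13, 9, 5, 18, 16, 0, 17, 12, 15, 11, 4, 3]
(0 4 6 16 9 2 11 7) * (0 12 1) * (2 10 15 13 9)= [4, 0, 11, 3, 6, 5, 16, 12, 8, 10, 15, 7, 1, 9, 14, 13, 2]= (0 4 6 16 2 11 7 12 1)(9 10 15 13)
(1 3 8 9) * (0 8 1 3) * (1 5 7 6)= (0 8 9 3 5 7 6 1)= [8, 0, 2, 5, 4, 7, 1, 6, 9, 3]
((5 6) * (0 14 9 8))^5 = [14, 1, 2, 3, 4, 6, 5, 7, 0, 8, 10, 11, 12, 13, 9] = (0 14 9 8)(5 6)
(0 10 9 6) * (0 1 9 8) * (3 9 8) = [10, 8, 2, 9, 4, 5, 1, 7, 0, 6, 3] = (0 10 3 9 6 1 8)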